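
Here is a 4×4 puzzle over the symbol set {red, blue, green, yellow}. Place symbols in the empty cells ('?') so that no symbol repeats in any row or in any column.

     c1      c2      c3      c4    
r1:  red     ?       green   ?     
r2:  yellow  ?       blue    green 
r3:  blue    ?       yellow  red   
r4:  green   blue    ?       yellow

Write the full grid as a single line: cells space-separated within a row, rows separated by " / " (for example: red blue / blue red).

row 1 has {red,green}; column 2 has {blue} — only yellow is left for (r1,c2).
row 1 has {red,green,yellow}; column 4 has {red,green,yellow} — only blue is left for (r1,c4).
row 2 has {blue,green,yellow}; column 2 has {blue,yellow} — only red is left for (r2,c2).
row 3 has {red,blue,yellow}; column 2 has {red,blue,yellow} — only green is left for (r3,c2).
row 4 has {blue,green,yellow}; column 3 has {blue,green,yellow} — only red is left for (r4,c3).

red yellow green blue / yellow red blue green / blue green yellow red / green blue red yellow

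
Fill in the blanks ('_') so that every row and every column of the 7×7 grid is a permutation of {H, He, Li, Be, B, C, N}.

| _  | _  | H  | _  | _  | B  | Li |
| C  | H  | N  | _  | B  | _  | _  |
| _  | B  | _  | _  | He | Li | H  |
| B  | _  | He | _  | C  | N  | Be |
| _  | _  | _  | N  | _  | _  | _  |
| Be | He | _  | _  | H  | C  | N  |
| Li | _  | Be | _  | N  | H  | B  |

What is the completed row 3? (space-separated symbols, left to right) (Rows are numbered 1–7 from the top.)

N B C Be He Li H

(r1,c5): row 1 has {H,Li,B}; column 5 has {H,He,B,C,N}, so it must be Be.
(r2,c7): row 2 has {H,B,C,N}; column 7 has {H,Li,Be,B,N}, so it must be He.
(r3,c1): row 3 has {H,He,Li,B}; column 1 has {Li,Be,B,C}, so it must be N.
(r3,c3): row 3 has {H,He,Li,B,N}; column 3 has {H,He,Be,N}, so it must be C.
(r3,c4): row 3 has {H,He,Li,B,C,N}; column 4 has {N}, so it must be Be.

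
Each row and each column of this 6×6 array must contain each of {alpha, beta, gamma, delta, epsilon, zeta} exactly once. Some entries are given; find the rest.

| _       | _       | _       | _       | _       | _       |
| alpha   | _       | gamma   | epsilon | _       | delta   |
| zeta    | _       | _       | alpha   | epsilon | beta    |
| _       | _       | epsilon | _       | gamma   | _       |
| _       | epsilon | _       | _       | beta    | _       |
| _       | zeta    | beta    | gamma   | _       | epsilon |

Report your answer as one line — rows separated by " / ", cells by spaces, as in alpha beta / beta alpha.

epsilon alpha zeta beta delta gamma / alpha beta gamma epsilon zeta delta / zeta gamma delta alpha epsilon beta / beta delta epsilon zeta gamma alpha / gamma epsilon alpha delta beta zeta / delta zeta beta gamma alpha epsilon

At row 2, column 2: row 2 has {alpha,gamma,delta,epsilon}; column 2 has {epsilon,zeta}; that leaves beta.
At row 2, column 5: row 2 has {alpha,beta,gamma,delta,epsilon}; column 5 has {beta,gamma,epsilon}; that leaves zeta.
At row 3, column 3: row 3 has {alpha,beta,epsilon,zeta}; column 3 has {beta,gamma,epsilon}; that leaves delta.
At row 6, column 1: row 6 has {beta,gamma,epsilon,zeta}; column 1 has {alpha,zeta}; that leaves delta.
At row 6, column 5: row 6 has {beta,gamma,delta,epsilon,zeta}; column 5 has {beta,gamma,epsilon,zeta}; that leaves alpha.
At row 1, column 5: row 1 is empty so far; column 5 has {alpha,beta,gamma,epsilon,zeta}; that leaves delta.
At row 3, column 2: row 3 has {alpha,beta,delta,epsilon,zeta}; column 2 has {beta,epsilon,zeta}; that leaves gamma.
At row 4, column 1: row 4 has {gamma,epsilon}; column 1 has {alpha,delta,zeta}; that leaves beta.
At row 5, column 1: row 5 has {beta,epsilon}; column 1 has {alpha,beta,delta,zeta}; that leaves gamma.
At row 1, column 1: row 1 has {delta}; column 1 has {alpha,beta,gamma,delta,zeta}; that leaves epsilon.
At row 1, column 2: row 1 has {delta,epsilon}; column 2 has {beta,gamma,epsilon,zeta}; that leaves alpha.
At row 1, column 3: row 1 has {alpha,delta,epsilon}; column 3 has {beta,gamma,delta,epsilon}; that leaves zeta.
At row 1, column 4: row 1 has {alpha,delta,epsilon,zeta}; column 4 has {alpha,gamma,epsilon}; that leaves beta.
At row 1, column 6: row 1 has {alpha,beta,delta,epsilon,zeta}; column 6 has {beta,delta,epsilon}; that leaves gamma.
At row 4, column 2: row 4 has {beta,gamma,epsilon}; column 2 has {alpha,beta,gamma,epsilon,zeta}; that leaves delta.
At row 4, column 4: row 4 has {beta,gamma,delta,epsilon}; column 4 has {alpha,beta,gamma,epsilon}; that leaves zeta.
At row 4, column 6: row 4 has {beta,gamma,delta,epsilon,zeta}; column 6 has {beta,gamma,delta,epsilon}; that leaves alpha.
At row 5, column 3: row 5 has {beta,gamma,epsilon}; column 3 has {beta,gamma,delta,epsilon,zeta}; that leaves alpha.
At row 5, column 4: row 5 has {alpha,beta,gamma,epsilon}; column 4 has {alpha,beta,gamma,epsilon,zeta}; that leaves delta.
At row 5, column 6: row 5 has {alpha,beta,gamma,delta,epsilon}; column 6 has {alpha,beta,gamma,delta,epsilon}; that leaves zeta.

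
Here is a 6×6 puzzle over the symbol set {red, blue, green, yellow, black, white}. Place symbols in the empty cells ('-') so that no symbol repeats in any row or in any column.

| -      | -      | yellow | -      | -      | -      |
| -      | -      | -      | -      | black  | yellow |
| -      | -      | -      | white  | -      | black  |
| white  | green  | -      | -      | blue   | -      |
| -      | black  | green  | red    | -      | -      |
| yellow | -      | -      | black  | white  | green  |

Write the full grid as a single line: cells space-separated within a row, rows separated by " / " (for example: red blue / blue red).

black white yellow green red blue / green red white blue black yellow / red yellow blue white green black / white green black yellow blue red / blue black green red yellow white / yellow blue red black white green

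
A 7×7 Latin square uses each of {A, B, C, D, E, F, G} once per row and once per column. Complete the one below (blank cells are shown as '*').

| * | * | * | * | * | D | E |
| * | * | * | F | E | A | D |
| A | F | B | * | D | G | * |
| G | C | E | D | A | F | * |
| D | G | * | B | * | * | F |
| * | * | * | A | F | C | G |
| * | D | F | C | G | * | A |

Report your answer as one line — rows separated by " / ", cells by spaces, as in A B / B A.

At row 1, column 4: row 1 has {D,E}; column 4 has {A,B,C,D,F}; that leaves G.
At row 2, column 2: row 2 has {A,D,E,F}; column 2 has {C,D,F,G}; that leaves B.
At row 3, column 4: row 3 has {A,B,D,F,G}; column 4 has {A,B,C,D,F,G}; that leaves E.
At row 3, column 7: row 3 has {A,B,D,E,F,G}; column 7 has {A,D,E,F,G}; that leaves C.
At row 4, column 7: row 4 has {A,C,D,E,F,G}; column 7 has {A,C,D,E,F,G}; that leaves B.
At row 5, column 5: row 5 has {B,D,F,G}; column 5 has {A,D,E,F,G}; that leaves C.
At row 5, column 6: row 5 has {B,C,D,F,G}; column 6 has {A,C,D,F,G}; that leaves E.
At row 6, column 2: row 6 has {A,C,F,G}; column 2 has {B,C,D,F,G}; that leaves E.
At row 6, column 3: row 6 has {A,C,E,F,G}; column 3 has {B,E,F}; that leaves D.
At row 7, column 6: row 7 has {A,C,D,F,G}; column 6 has {A,C,D,E,F,G}; that leaves B.
At row 1, column 2: row 1 has {D,E,G}; column 2 has {B,C,D,E,F,G}; that leaves A.
At row 1, column 3: row 1 has {A,D,E,G}; column 3 has {B,D,E,F}; that leaves C.
At row 1, column 5: row 1 has {A,C,D,E,G}; column 5 has {A,C,D,E,F,G}; that leaves B.
At row 2, column 1: row 2 has {A,B,D,E,F}; column 1 has {A,D,G}; that leaves C.
At row 2, column 3: row 2 has {A,B,C,D,E,F}; column 3 has {B,C,D,E,F}; that leaves G.
At row 5, column 3: row 5 has {B,C,D,E,F,G}; column 3 has {B,C,D,E,F,G}; that leaves A.
At row 6, column 1: row 6 has {A,C,D,E,F,G}; column 1 has {A,C,D,G}; that leaves B.
At row 7, column 1: row 7 has {A,B,C,D,F,G}; column 1 has {A,B,C,D,G}; that leaves E.
At row 1, column 1: row 1 has {A,B,C,D,E,G}; column 1 has {A,B,C,D,E,G}; that leaves F.

F A C G B D E / C B G F E A D / A F B E D G C / G C E D A F B / D G A B C E F / B E D A F C G / E D F C G B A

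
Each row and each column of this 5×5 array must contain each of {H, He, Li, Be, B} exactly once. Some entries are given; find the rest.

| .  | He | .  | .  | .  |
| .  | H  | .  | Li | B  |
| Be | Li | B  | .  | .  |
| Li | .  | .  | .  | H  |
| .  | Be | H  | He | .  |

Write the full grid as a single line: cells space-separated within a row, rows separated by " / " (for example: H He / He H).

H He Li B Be / He H Be Li B / Be Li B H He / Li B He Be H / B Be H He Li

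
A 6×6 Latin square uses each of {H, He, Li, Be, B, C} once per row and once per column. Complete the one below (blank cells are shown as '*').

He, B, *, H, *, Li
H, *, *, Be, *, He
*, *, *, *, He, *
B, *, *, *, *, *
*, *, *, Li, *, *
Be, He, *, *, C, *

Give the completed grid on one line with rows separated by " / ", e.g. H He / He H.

He B C H Be Li / H C B Be Li He / Li Be H C He B / B Li Be He H C / C H He Li B Be / Be He Li B C H

(r1,c5): row 1 has {H,He,Li,B}; column 5 has {He,C}, so it must be Be.
(r5,c1): row 5 has {Li}; column 1 has {H,He,Be,B}, so it must be C.
(r6,c4): row 6 has {He,Be,C}; column 4 has {H,Li,Be}, so it must be B.
(r6,c6): row 6 has {He,Be,B,C}; column 6 has {He,Li}, so it must be H.
(r1,c3): row 1 has {H,He,Li,Be,B}; column 3 is empty so far, so it must be C.
(r3,c1): row 3 has {He}; column 1 has {H,He,Be,B,C}, so it must be Li.
(r3,c4): row 3 has {He,Li}; column 4 has {H,Li,Be,B}, so it must be C.
(r4,c4): row 4 has {B}; column 4 has {H,Li,Be,B,C}, so it must be He.
(r6,c3): row 6 has {H,He,Be,B,C}; column 3 has {C}, so it must be Li.
(r2,c3): row 2 has {H,He,Be}; column 3 has {Li,C}, so it must be B.
(r2,c5): row 2 has {H,He,Be,B}; column 5 has {He,Be,C}, so it must be Li.
(r4,c5): row 4 has {He,B}; column 5 has {He,Li,Be,C}, so it must be H.
(r5,c5): row 5 has {Li,C}; column 5 has {H,He,Li,Be,C}, so it must be B.
(r5,c6): row 5 has {Li,B,C}; column 6 has {H,He,Li}, so it must be Be.
(r2,c2): row 2 has {H,He,Li,Be,B}; column 2 has {He,B}, so it must be C.
(r3,c6): row 3 has {He,Li,C}; column 6 has {H,He,Li,Be}, so it must be B.
(r4,c3): row 4 has {H,He,B}; column 3 has {Li,B,C}, so it must be Be.
(r4,c6): row 4 has {H,He,Be,B}; column 6 has {H,He,Li,Be,B}, so it must be C.
(r5,c2): row 5 has {Li,Be,B,C}; column 2 has {He,B,C}, so it must be H.
(r5,c3): row 5 has {H,Li,Be,B,C}; column 3 has {Li,Be,B,C}, so it must be He.
(r3,c2): row 3 has {He,Li,B,C}; column 2 has {H,He,B,C}, so it must be Be.
(r3,c3): row 3 has {He,Li,Be,B,C}; column 3 has {He,Li,Be,B,C}, so it must be H.
(r4,c2): row 4 has {H,He,Be,B,C}; column 2 has {H,He,Be,B,C}, so it must be Li.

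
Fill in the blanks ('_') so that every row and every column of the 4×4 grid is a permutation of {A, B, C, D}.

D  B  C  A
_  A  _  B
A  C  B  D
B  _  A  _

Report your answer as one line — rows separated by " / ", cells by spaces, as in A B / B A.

row 2 has {A,B}; column 1 has {A,B,D} — only C is left for (r2,c1).
row 2 has {A,B,C}; column 3 has {A,B,C} — only D is left for (r2,c3).
row 4 has {A,B}; column 2 has {A,B,C} — only D is left for (r4,c2).
row 4 has {A,B,D}; column 4 has {A,B,D} — only C is left for (r4,c4).

D B C A / C A D B / A C B D / B D A C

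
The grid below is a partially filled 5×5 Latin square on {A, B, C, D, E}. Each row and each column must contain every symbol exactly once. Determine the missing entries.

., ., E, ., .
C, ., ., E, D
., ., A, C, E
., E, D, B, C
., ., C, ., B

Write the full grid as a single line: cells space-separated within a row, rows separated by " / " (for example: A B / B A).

Cell (r1,c5): row 1 has {E}; column 5 has {B,C,D,E} → A.
Cell (r2,c3): row 2 has {C,D,E}; column 3 has {A,C,D,E} → B.
Cell (r4,c1): row 4 has {B,C,D,E}; column 1 has {C} → A.
Cell (r1,c4): row 1 has {A,E}; column 4 has {B,C,E} → D.
Cell (r2,c2): row 2 has {B,C,D,E}; column 2 has {E} → A.
Cell (r5,c2): row 5 has {B,C}; column 2 has {A,E} → D.
Cell (r5,c4): row 5 has {B,C,D}; column 4 has {B,C,D,E} → A.
Cell (r1,c1): row 1 has {A,D,E}; column 1 has {A,C} → B.
Cell (r1,c2): row 1 has {A,B,D,E}; column 2 has {A,D,E} → C.
Cell (r3,c1): row 3 has {A,C,E}; column 1 has {A,B,C} → D.
Cell (r3,c2): row 3 has {A,C,D,E}; column 2 has {A,C,D,E} → B.
Cell (r5,c1): row 5 has {A,B,C,D}; column 1 has {A,B,C,D} → E.

B C E D A / C A B E D / D B A C E / A E D B C / E D C A B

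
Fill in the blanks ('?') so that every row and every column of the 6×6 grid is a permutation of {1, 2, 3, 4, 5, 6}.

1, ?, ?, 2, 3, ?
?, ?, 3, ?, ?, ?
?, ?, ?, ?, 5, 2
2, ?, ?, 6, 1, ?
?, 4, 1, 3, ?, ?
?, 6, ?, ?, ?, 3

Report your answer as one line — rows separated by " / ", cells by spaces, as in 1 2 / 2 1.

1 5 4 2 3 6 / 4 2 3 5 6 1 / 3 1 6 4 5 2 / 2 3 5 6 1 4 / 6 4 1 3 2 5 / 5 6 2 1 4 3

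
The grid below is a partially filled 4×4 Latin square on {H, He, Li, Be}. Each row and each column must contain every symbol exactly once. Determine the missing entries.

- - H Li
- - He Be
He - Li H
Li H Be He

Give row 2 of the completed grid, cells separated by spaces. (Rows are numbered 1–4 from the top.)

H Li He Be

(r1,c1) = Be
(r1,c2) = He
(r2,c1) = H
(r2,c2) = Li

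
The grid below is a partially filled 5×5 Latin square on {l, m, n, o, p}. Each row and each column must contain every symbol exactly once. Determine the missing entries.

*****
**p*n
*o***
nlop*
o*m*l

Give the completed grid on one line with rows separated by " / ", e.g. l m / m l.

(r2,c2) = m
(r4,c5) = m
(r5,c4) = n
(r2,c1) = l
(r2,c4) = o
(r3,c5) = p
(r5,c2) = p
(r1,c2) = n
(r1,c3) = l
(r1,c4) = m
(r1,c5) = o
(r3,c1) = m
(r3,c3) = n
(r3,c4) = l
(r1,c1) = p

p n l m o / l m p o n / m o n l p / n l o p m / o p m n l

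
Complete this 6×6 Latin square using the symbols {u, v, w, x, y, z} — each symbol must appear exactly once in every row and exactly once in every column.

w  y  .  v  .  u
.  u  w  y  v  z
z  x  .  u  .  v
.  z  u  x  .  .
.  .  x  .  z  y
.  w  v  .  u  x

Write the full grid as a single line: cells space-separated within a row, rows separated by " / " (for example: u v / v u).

w y z v x u / x u w y v z / z x y u w v / v z u x y w / u v x w z y / y w v z u x

(r1,c3) = z
(r1,c5) = x
(r2,c1) = x
(r3,c3) = y
(r3,c5) = w
(r4,c5) = y
(r4,c6) = w
(r5,c2) = v
(r5,c4) = w
(r6,c1) = y
(r6,c4) = z
(r4,c1) = v
(r5,c1) = u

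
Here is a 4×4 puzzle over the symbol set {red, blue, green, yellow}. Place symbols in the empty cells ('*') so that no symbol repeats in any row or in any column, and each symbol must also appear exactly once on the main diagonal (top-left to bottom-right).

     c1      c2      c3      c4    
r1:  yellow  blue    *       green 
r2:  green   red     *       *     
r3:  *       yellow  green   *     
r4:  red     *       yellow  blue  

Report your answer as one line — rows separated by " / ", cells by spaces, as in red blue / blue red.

yellow blue red green / green red blue yellow / blue yellow green red / red green yellow blue

(r1,c3) = red
(r2,c3) = blue
(r2,c4) = yellow
(r3,c1) = blue
(r3,c4) = red
(r4,c2) = green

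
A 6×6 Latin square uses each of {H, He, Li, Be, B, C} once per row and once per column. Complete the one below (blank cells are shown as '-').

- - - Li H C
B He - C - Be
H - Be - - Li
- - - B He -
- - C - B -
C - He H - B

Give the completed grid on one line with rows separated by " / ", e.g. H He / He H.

He Be B Li H C / B He H C Li Be / H B Be He C Li / Be C Li B He H / Li H C Be B He / C Li He H Be B

(r1,c3) = B
(r2,c5) = Li
(r3,c4) = He
(r3,c5) = C
(r4,c6) = H
(r5,c4) = Be
(r5,c6) = He
(r6,c5) = Be
(r1,c2) = Be
(r2,c3) = H
(r3,c2) = B
(r4,c3) = Li
(r5,c1) = Li
(r5,c2) = H
(r6,c2) = Li
(r1,c1) = He
(r4,c1) = Be
(r4,c2) = C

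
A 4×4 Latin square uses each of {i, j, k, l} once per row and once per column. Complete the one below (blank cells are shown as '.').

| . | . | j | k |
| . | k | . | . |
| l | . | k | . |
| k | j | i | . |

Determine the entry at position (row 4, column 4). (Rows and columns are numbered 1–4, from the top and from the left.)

Cell (r1,c1): row 1 has {j,k}; column 1 has {k,l} → i.
Cell (r1,c2): row 1 has {i,j,k}; column 2 has {j,k} → l.
Cell (r2,c1): row 2 has {k}; column 1 has {i,k,l} → j.
Cell (r2,c3): row 2 has {j,k}; column 3 has {i,j,k} → l.
Cell (r2,c4): row 2 has {j,k,l}; column 4 has {k} → i.
Cell (r3,c2): row 3 has {k,l}; column 2 has {j,k,l} → i.
Cell (r3,c4): row 3 has {i,k,l}; column 4 has {i,k} → j.
Cell (r4,c4): row 4 has {i,j,k}; column 4 has {i,j,k} → l.

l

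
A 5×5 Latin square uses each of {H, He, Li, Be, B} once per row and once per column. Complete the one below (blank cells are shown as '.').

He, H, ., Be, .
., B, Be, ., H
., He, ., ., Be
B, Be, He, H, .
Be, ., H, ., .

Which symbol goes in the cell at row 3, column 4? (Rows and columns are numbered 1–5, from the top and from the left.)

Li

Cell (r2,c1): row 2 has {H,Be,B}; column 1 has {He,Be,B} → Li.
Cell (r2,c4): row 2 has {H,Li,Be,B}; column 4 has {H,Be} → He.
Cell (r3,c1): row 3 has {He,Be}; column 1 has {He,Li,Be,B} → H.
Cell (r4,c5): row 4 has {H,He,Be,B}; column 5 has {H,Be} → Li.
Cell (r5,c2): row 5 has {H,Be}; column 2 has {H,He,Be,B} → Li.
Cell (r5,c4): row 5 has {H,Li,Be}; column 4 has {H,He,Be} → B.
Cell (r5,c5): row 5 has {H,Li,Be,B}; column 5 has {H,Li,Be} → He.
Cell (r1,c5): row 1 has {H,He,Be}; column 5 has {H,He,Li,Be} → B.
Cell (r3,c4): row 3 has {H,He,Be}; column 4 has {H,He,Be,B} → Li.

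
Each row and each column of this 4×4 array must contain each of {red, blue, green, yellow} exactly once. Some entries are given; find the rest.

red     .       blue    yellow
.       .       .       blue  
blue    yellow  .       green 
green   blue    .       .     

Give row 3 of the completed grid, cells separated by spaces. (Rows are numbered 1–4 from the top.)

blue yellow red green

row 1 has {red,blue,yellow}; column 2 has {blue,yellow} — only green is left for (r1,c2).
row 2 has {blue}; column 1 has {red,blue,green} — only yellow is left for (r2,c1).
row 2 has {blue,yellow}; column 2 has {blue,green,yellow} — only red is left for (r2,c2).
row 2 has {red,blue,yellow}; column 3 has {blue} — only green is left for (r2,c3).
row 3 has {blue,green,yellow}; column 3 has {blue,green} — only red is left for (r3,c3).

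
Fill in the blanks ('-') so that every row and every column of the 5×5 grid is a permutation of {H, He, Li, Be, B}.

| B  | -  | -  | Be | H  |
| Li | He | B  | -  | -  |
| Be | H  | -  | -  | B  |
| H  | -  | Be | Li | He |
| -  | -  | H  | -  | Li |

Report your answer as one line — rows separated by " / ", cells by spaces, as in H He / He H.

B Li He Be H / Li He B H Be / Be H Li He B / H B Be Li He / He Be H B Li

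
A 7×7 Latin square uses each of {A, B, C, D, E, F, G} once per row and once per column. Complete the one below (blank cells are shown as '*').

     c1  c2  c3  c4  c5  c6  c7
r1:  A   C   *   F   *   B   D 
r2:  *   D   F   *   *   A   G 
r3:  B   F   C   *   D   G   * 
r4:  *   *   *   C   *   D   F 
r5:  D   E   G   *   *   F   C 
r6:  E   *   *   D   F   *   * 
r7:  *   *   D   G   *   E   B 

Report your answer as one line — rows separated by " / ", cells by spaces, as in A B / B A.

Cell (r1,c3): row 1 has {A,B,C,D,F}; column 3 has {C,D,F,G} → E.
Cell (r1,c5): row 1 has {A,B,C,D,E,F}; column 5 has {D,F} → G.
Cell (r2,c1): row 2 has {A,D,F,G}; column 1 has {A,B,D,E} → C.
Cell (r4,c1): row 4 has {C,D,F}; column 1 has {A,B,C,D,E} → G.
Cell (r6,c6): row 6 has {D,E,F}; column 6 has {A,B,D,E,F,G} → C.
Cell (r6,c7): row 6 has {C,D,E,F}; column 7 has {B,C,D,F,G} → A.
Cell (r7,c1): row 7 has {B,D,E,G}; column 1 has {A,B,C,D,E,G} → F.
Cell (r7,c2): row 7 has {B,D,E,F,G}; column 2 has {C,D,E,F} → A.
Cell (r7,c5): row 7 has {A,B,D,E,F,G}; column 5 has {D,F,G} → C.
Cell (r3,c7): row 3 has {B,C,D,F,G}; column 7 has {A,B,C,D,F,G} → E.
Cell (r4,c2): row 4 has {C,D,F,G}; column 2 has {A,C,D,E,F} → B.
Cell (r4,c3): row 4 has {B,C,D,F,G}; column 3 has {C,D,E,F,G} → A.
Cell (r4,c5): row 4 has {A,B,C,D,F,G}; column 5 has {C,D,F,G} → E.
Cell (r6,c2): row 6 has {A,C,D,E,F}; column 2 has {A,B,C,D,E,F} → G.
Cell (r6,c3): row 6 has {A,C,D,E,F,G}; column 3 has {A,C,D,E,F,G} → B.
Cell (r2,c5): row 2 has {A,C,D,F,G}; column 5 has {C,D,E,F,G} → B.
Cell (r3,c4): row 3 has {B,C,D,E,F,G}; column 4 has {C,D,F,G} → A.
Cell (r5,c4): row 5 has {C,D,E,F,G}; column 4 has {A,C,D,F,G} → B.
Cell (r5,c5): row 5 has {B,C,D,E,F,G}; column 5 has {B,C,D,E,F,G} → A.
Cell (r2,c4): row 2 has {A,B,C,D,F,G}; column 4 has {A,B,C,D,F,G} → E.

A C E F G B D / C D F E B A G / B F C A D G E / G B A C E D F / D E G B A F C / E G B D F C A / F A D G C E B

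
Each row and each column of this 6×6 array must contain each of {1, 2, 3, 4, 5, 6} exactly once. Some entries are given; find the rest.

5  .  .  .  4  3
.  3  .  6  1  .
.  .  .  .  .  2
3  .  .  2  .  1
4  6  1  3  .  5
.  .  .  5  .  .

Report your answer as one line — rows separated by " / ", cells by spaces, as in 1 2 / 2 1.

(r1,c4) = 1
(r2,c1) = 2
(r2,c6) = 4
(r3,c4) = 4
(r5,c5) = 2
(r6,c6) = 6
(r1,c2) = 2
(r1,c3) = 6
(r2,c3) = 5
(r3,c3) = 3
(r4,c3) = 4
(r6,c1) = 1
(r6,c2) = 4
(r6,c3) = 2
(r6,c5) = 3
(r3,c1) = 6
(r3,c5) = 5
(r4,c2) = 5
(r4,c5) = 6
(r3,c2) = 1

5 2 6 1 4 3 / 2 3 5 6 1 4 / 6 1 3 4 5 2 / 3 5 4 2 6 1 / 4 6 1 3 2 5 / 1 4 2 5 3 6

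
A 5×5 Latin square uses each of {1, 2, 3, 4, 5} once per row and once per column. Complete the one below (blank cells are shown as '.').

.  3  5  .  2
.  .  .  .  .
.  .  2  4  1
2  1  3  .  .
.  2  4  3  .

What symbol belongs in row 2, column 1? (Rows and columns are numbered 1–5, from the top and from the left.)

5

(r1,c4) = 1
(r2,c3) = 1
(r3,c2) = 5
(r4,c4) = 5
(r4,c5) = 4
(r5,c5) = 5
(r1,c1) = 4
(r2,c2) = 4
(r2,c4) = 2
(r2,c5) = 3
(r3,c1) = 3
(r5,c1) = 1
(r2,c1) = 5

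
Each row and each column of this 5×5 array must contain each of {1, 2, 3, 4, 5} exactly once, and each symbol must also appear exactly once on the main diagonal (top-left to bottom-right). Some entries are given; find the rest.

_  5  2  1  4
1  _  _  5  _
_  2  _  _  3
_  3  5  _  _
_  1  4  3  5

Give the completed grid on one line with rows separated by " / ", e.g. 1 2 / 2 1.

3 5 2 1 4 / 1 4 3 5 2 / 5 2 1 4 3 / 4 3 5 2 1 / 2 1 4 3 5

(r1,c1) = 3
(r2,c2) = 4
(r2,c3) = 3
(r2,c5) = 2
(r3,c3) = 1
(r3,c4) = 4
(r4,c4) = 2
(r4,c5) = 1
(r5,c1) = 2
(r3,c1) = 5
(r4,c1) = 4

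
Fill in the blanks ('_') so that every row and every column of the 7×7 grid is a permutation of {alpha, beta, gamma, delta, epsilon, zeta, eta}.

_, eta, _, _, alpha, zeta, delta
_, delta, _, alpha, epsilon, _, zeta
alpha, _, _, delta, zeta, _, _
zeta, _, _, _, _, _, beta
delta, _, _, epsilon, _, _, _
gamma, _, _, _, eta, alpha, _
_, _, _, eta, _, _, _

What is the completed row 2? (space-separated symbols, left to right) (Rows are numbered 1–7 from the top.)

Cell (r4,c4): row 4 has {beta,zeta}; column 4 has {alpha,delta,epsilon,eta} → gamma.
Cell (r4,c5): row 4 has {beta,gamma,zeta}; column 5 has {alpha,epsilon,zeta,eta} → delta.
Cell (r6,c7): row 6 has {alpha,gamma,eta}; column 7 has {beta,delta,zeta} → epsilon.
Cell (r1,c4): row 1 has {alpha,delta,zeta,eta}; column 4 has {alpha,gamma,delta,epsilon,eta} → beta.
Cell (r6,c4): row 6 has {alpha,gamma,epsilon,eta}; column 4 has {alpha,beta,gamma,delta,epsilon,eta} → zeta.
Cell (r1,c1): row 1 has {alpha,beta,delta,zeta,eta}; column 1 has {alpha,gamma,delta,zeta} → epsilon.
Cell (r1,c3): row 1 has {alpha,beta,delta,epsilon,zeta,eta}; column 3 is empty so far → gamma.
Cell (r6,c2): row 6 has {alpha,gamma,epsilon,zeta,eta}; column 2 has {delta,eta} → beta.
Cell (r6,c3): row 6 has {alpha,beta,gamma,epsilon,zeta,eta}; column 3 has {gamma} → delta.
Cell (r7,c1): row 7 has {eta}; column 1 has {alpha,gamma,delta,epsilon,zeta} → beta.
Cell (r7,c5): row 7 has {beta,eta}; column 5 has {alpha,delta,epsilon,zeta,eta} → gamma.
Cell (r7,c7): row 7 has {beta,gamma,eta}; column 7 has {beta,delta,epsilon,zeta} → alpha.
Cell (r2,c1): row 2 has {alpha,delta,epsilon,zeta}; column 1 has {alpha,beta,gamma,delta,epsilon,zeta} → eta.
Cell (r2,c3): row 2 has {alpha,delta,epsilon,zeta,eta}; column 3 has {gamma,delta} → beta.
Cell (r2,c6): row 2 has {alpha,beta,delta,epsilon,zeta,eta}; column 6 has {alpha,zeta} → gamma.

eta delta beta alpha epsilon gamma zeta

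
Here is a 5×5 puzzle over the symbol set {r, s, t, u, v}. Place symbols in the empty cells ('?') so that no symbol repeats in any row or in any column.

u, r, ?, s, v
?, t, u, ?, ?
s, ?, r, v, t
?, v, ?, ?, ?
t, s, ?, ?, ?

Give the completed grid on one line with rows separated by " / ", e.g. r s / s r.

u r t s v / v t u r s / s u r v t / r v s t u / t s v u r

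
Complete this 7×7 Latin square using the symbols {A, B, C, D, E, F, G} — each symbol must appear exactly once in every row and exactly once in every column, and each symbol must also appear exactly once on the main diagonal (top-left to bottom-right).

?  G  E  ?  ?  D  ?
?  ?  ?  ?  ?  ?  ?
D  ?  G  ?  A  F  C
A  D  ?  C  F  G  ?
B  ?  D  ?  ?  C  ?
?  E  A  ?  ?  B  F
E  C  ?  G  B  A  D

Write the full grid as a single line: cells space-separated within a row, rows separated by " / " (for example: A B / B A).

F G E B C D A / G A C F D E B / D B G E A F C / A D B C F G E / B F D A E C G / C E A D G B F / E C F G B A D

At row 1, column 1: row 1 has {D,E,G}; column 1 has {A,B,D,E}; the diagonal has {B,C,D,G}; that leaves F.
At row 1, column 5: row 1 has {D,E,F,G}; column 5 has {A,B,F}; that leaves C.
At row 2, column 2: row 2 is empty so far; column 2 has {C,D,E,G}; the diagonal has {B,C,D,F,G}; that leaves A.
At row 2, column 6: row 2 has {A}; column 6 has {A,B,C,D,F,G}; that leaves E.
At row 3, column 2: row 3 has {A,C,D,F,G}; column 2 has {A,C,D,E,G}; that leaves B.
At row 3, column 4: row 3 has {A,B,C,D,F,G}; column 4 has {C,G}; that leaves E.
At row 4, column 3: row 4 has {A,C,D,F,G}; column 3 has {A,D,E,G}; that leaves B.
At row 4, column 7: row 4 has {A,B,C,D,F,G}; column 7 has {C,D,F}; that leaves E.
At row 5, column 2: row 5 has {B,C,D}; column 2 has {A,B,C,D,E,G}; that leaves F.
At row 5, column 4: row 5 has {B,C,D,F}; column 4 has {C,E,G}; that leaves A.
At row 5, column 5: row 5 has {A,B,C,D,F}; column 5 has {A,B,C,F}; the diagonal has {A,B,C,D,F,G}; that leaves E.
At row 5, column 7: row 5 has {A,B,C,D,E,F}; column 7 has {C,D,E,F}; that leaves G.
At row 6, column 4: row 6 has {A,B,E,F}; column 4 has {A,C,E,G}; that leaves D.
At row 6, column 5: row 6 has {A,B,D,E,F}; column 5 has {A,B,C,E,F}; that leaves G.
At row 7, column 3: row 7 has {A,B,C,D,E,G}; column 3 has {A,B,D,E,G}; that leaves F.
At row 1, column 4: row 1 has {C,D,E,F,G}; column 4 has {A,C,D,E,G}; that leaves B.
At row 1, column 7: row 1 has {B,C,D,E,F,G}; column 7 has {C,D,E,F,G}; that leaves A.
At row 2, column 3: row 2 has {A,E}; column 3 has {A,B,D,E,F,G}; that leaves C.
At row 2, column 4: row 2 has {A,C,E}; column 4 has {A,B,C,D,E,G}; that leaves F.
At row 2, column 5: row 2 has {A,C,E,F}; column 5 has {A,B,C,E,F,G}; that leaves D.
At row 2, column 7: row 2 has {A,C,D,E,F}; column 7 has {A,C,D,E,F,G}; that leaves B.
At row 6, column 1: row 6 has {A,B,D,E,F,G}; column 1 has {A,B,D,E,F}; that leaves C.
At row 2, column 1: row 2 has {A,B,C,D,E,F}; column 1 has {A,B,C,D,E,F}; that leaves G.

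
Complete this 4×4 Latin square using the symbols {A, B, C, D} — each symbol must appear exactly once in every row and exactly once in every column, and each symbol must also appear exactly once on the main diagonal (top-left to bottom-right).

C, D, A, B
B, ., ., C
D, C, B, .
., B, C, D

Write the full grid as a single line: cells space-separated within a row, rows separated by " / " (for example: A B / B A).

C D A B / B A D C / D C B A / A B C D

(r2,c2): row 2 has {B,C}; column 2 has {B,C,D}; the diagonal has {B,C,D}, so it must be A.
(r2,c3): row 2 has {A,B,C}; column 3 has {A,B,C}, so it must be D.
(r3,c4): row 3 has {B,C,D}; column 4 has {B,C,D}, so it must be A.
(r4,c1): row 4 has {B,C,D}; column 1 has {B,C,D}, so it must be A.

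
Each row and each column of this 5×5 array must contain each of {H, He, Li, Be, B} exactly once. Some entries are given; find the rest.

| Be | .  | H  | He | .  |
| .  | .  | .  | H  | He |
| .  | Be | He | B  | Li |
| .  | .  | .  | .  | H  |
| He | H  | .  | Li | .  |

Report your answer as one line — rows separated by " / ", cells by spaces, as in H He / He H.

(r1,c5) = B
(r3,c1) = H
(r4,c4) = Be
(r5,c5) = Be
(r1,c2) = Li
(r2,c2) = B
(r4,c2) = He
(r5,c3) = B
(r2,c1) = Li
(r2,c3) = Be
(r4,c1) = B
(r4,c3) = Li

Be Li H He B / Li B Be H He / H Be He B Li / B He Li Be H / He H B Li Be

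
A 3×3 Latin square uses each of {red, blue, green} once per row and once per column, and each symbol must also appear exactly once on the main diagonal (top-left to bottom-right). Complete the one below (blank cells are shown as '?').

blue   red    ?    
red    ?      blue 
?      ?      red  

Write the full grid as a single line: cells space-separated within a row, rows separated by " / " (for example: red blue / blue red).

blue red green / red green blue / green blue red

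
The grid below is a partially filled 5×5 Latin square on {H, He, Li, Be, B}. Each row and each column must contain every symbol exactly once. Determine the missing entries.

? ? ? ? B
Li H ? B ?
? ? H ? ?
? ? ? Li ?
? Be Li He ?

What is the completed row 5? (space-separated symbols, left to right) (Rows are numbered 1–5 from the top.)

(r3,c4) = Be
(r5,c5) = H
(r1,c4) = H
(r5,c1) = B

B Be Li He H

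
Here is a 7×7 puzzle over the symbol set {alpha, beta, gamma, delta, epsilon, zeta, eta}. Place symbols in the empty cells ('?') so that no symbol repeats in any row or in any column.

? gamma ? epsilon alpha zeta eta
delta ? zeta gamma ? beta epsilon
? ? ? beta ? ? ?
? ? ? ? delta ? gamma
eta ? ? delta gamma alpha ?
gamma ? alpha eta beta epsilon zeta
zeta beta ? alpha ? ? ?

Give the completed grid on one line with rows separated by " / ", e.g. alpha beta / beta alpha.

beta gamma delta epsilon alpha zeta eta / delta alpha zeta gamma eta beta epsilon / epsilon eta gamma beta zeta delta alpha / alpha epsilon beta zeta delta eta gamma / eta zeta epsilon delta gamma alpha beta / gamma delta alpha eta beta epsilon zeta / zeta beta eta alpha epsilon gamma delta

Cell (r1,c1): row 1 has {alpha,gamma,epsilon,zeta,eta}; column 1 has {gamma,delta,zeta,eta} → beta.
Cell (r1,c3): row 1 has {alpha,beta,gamma,epsilon,zeta,eta}; column 3 has {alpha,zeta} → delta.
Cell (r2,c5): row 2 has {beta,gamma,delta,epsilon,zeta}; column 5 has {alpha,beta,gamma,delta} → eta.
Cell (r4,c4): row 4 has {gamma,delta}; column 4 has {alpha,beta,gamma,delta,epsilon,eta} → zeta.
Cell (r4,c6): row 4 has {gamma,delta,zeta}; column 6 has {alpha,beta,epsilon,zeta} → eta.
Cell (r5,c7): row 5 has {alpha,gamma,delta,eta}; column 7 has {gamma,epsilon,zeta,eta} → beta.
Cell (r6,c2): row 6 has {alpha,beta,gamma,epsilon,zeta,eta}; column 2 has {beta,gamma} → delta.
Cell (r7,c5): row 7 has {alpha,beta,zeta}; column 5 has {alpha,beta,gamma,delta,eta} → epsilon.
Cell (r7,c7): row 7 has {alpha,beta,epsilon,zeta}; column 7 has {beta,gamma,epsilon,zeta,eta} → delta.
Cell (r2,c2): row 2 has {beta,gamma,delta,epsilon,zeta,eta}; column 2 has {beta,gamma,delta} → alpha.
Cell (r3,c5): row 3 has {beta}; column 5 has {alpha,beta,gamma,delta,epsilon,eta} → zeta.
Cell (r3,c7): row 3 has {beta,zeta}; column 7 has {beta,gamma,delta,epsilon,zeta,eta} → alpha.
Cell (r4,c2): row 4 has {gamma,delta,zeta,eta}; column 2 has {alpha,beta,gamma,delta} → epsilon.
Cell (r4,c3): row 4 has {gamma,delta,epsilon,zeta,eta}; column 3 has {alpha,delta,zeta} → beta.
Cell (r5,c2): row 5 has {alpha,beta,gamma,delta,eta}; column 2 has {alpha,beta,gamma,delta,epsilon} → zeta.
Cell (r5,c3): row 5 has {alpha,beta,gamma,delta,zeta,eta}; column 3 has {alpha,beta,delta,zeta} → epsilon.
Cell (r7,c6): row 7 has {alpha,beta,delta,epsilon,zeta}; column 6 has {alpha,beta,epsilon,zeta,eta} → gamma.
Cell (r3,c1): row 3 has {alpha,beta,zeta}; column 1 has {beta,gamma,delta,zeta,eta} → epsilon.
Cell (r3,c2): row 3 has {alpha,beta,epsilon,zeta}; column 2 has {alpha,beta,gamma,delta,epsilon,zeta} → eta.
Cell (r3,c3): row 3 has {alpha,beta,epsilon,zeta,eta}; column 3 has {alpha,beta,delta,epsilon,zeta} → gamma.
Cell (r3,c6): row 3 has {alpha,beta,gamma,epsilon,zeta,eta}; column 6 has {alpha,beta,gamma,epsilon,zeta,eta} → delta.
Cell (r4,c1): row 4 has {beta,gamma,delta,epsilon,zeta,eta}; column 1 has {beta,gamma,delta,epsilon,zeta,eta} → alpha.
Cell (r7,c3): row 7 has {alpha,beta,gamma,delta,epsilon,zeta}; column 3 has {alpha,beta,gamma,delta,epsilon,zeta} → eta.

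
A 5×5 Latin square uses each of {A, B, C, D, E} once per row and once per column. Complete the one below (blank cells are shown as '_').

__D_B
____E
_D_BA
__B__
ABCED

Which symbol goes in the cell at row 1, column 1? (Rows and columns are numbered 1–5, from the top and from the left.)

E

(r2,c3) = A
(r3,c3) = E
(r4,c5) = C
(r2,c2) = C
(r2,c4) = D
(r3,c1) = C
(r4,c4) = A
(r1,c1) = E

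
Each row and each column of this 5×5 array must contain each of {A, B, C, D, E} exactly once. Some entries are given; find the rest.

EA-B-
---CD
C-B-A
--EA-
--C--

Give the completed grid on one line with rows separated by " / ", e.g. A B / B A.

(r1,c3): row 1 has {A,B,E}; column 3 has {B,C,E}, so it must be D.
(r1,c5): row 1 has {A,B,D,E}; column 5 has {A,D}, so it must be C.
(r2,c3): row 2 has {C,D}; column 3 has {B,C,D,E}, so it must be A.
(r4,c5): row 4 has {A,E}; column 5 has {A,C,D}, so it must be B.
(r5,c5): row 5 has {C}; column 5 has {A,B,C,D}, so it must be E.
(r2,c1): row 2 has {A,C,D}; column 1 has {C,E}, so it must be B.
(r2,c2): row 2 has {A,B,C,D}; column 2 has {A}, so it must be E.
(r3,c2): row 3 has {A,B,C}; column 2 has {A,E}, so it must be D.
(r3,c4): row 3 has {A,B,C,D}; column 4 has {A,B,C}, so it must be E.
(r4,c1): row 4 has {A,B,E}; column 1 has {B,C,E}, so it must be D.
(r4,c2): row 4 has {A,B,D,E}; column 2 has {A,D,E}, so it must be C.
(r5,c1): row 5 has {C,E}; column 1 has {B,C,D,E}, so it must be A.
(r5,c2): row 5 has {A,C,E}; column 2 has {A,C,D,E}, so it must be B.
(r5,c4): row 5 has {A,B,C,E}; column 4 has {A,B,C,E}, so it must be D.

E A D B C / B E A C D / C D B E A / D C E A B / A B C D E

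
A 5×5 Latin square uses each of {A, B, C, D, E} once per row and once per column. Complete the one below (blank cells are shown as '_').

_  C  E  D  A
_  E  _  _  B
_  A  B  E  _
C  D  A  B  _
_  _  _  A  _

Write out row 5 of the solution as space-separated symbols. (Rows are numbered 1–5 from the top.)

E B C A D

(r1,c1) = B
(r2,c4) = C
(r3,c1) = D
(r3,c5) = C
(r4,c5) = E
(r5,c1) = E
(r5,c2) = B
(r5,c5) = D
(r2,c1) = A
(r2,c3) = D
(r5,c3) = C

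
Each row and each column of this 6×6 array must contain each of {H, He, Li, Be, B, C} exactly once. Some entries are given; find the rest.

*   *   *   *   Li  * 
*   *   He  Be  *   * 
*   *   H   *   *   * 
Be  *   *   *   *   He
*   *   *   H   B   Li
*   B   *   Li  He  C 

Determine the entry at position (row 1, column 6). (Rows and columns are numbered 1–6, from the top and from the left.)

At row 6, column 1: row 6 has {He,Li,B,C}; column 1 has {Be}; that leaves H.
At row 6, column 3: row 6 has {H,He,Li,B,C}; column 3 has {H,He}; that leaves Be.
At row 5, column 3: row 5 has {H,Li,B}; column 3 has {H,He,Be}; that leaves C.
At row 1, column 3: row 1 has {Li}; column 3 has {H,He,Be,C}; that leaves B.
At row 4, column 3: row 4 has {He,Be}; column 3 has {H,He,Be,B,C}; that leaves Li.
At row 5, column 1: row 5 has {H,Li,B,C}; column 1 has {H,Be}; that leaves He.
At row 5, column 2: row 5 has {H,He,Li,B,C}; column 2 has {B}; that leaves Be.
At row 1, column 1: row 1 has {Li,B}; column 1 has {H,He,Be}; that leaves C.
At row 1, column 4: row 1 has {Li,B,C}; column 4 has {H,Li,Be}; that leaves He.
At row 1, column 2: row 1 has {He,Li,B,C}; column 2 has {Be,B}; that leaves H.
At row 1, column 6: row 1 has {H,He,Li,B,C}; column 6 has {He,Li,C}; that leaves Be.

Be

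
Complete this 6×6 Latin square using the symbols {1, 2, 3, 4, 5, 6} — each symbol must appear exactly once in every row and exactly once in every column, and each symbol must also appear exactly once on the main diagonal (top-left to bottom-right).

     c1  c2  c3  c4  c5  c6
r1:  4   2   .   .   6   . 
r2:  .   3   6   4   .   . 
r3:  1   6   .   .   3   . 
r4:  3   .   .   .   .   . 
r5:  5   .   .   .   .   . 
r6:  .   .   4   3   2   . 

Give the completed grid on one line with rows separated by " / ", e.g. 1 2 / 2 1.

(r2,c1): row 2 has {3,4,6}; column 1 has {1,3,4,5}, so it must be 2.
(r5,c5): row 5 has {5}; column 5 has {2,3,6}; the diagonal has {3,4}, so it must be 1.
(r6,c1): row 6 has {2,3,4}; column 1 has {1,2,3,4,5}, so it must be 6.
(r6,c6): row 6 has {2,3,4,6}; column 6 is empty so far; the diagonal has {1,3,4}, so it must be 5.
(r2,c5): row 2 has {2,3,4,6}; column 5 has {1,2,3,6}, so it must be 5.
(r2,c6): row 2 has {2,3,4,5,6}; column 6 has {5}, so it must be 1.
(r3,c3): row 3 has {1,3,6}; column 3 has {4,6}; the diagonal has {1,3,4,5}, so it must be 2.
(r3,c4): row 3 has {1,2,3,6}; column 4 has {3,4}, so it must be 5.
(r3,c6): row 3 has {1,2,3,5,6}; column 6 has {1,5}, so it must be 4.
(r4,c4): row 4 has {3}; column 4 has {3,4,5}; the diagonal has {1,2,3,4,5}, so it must be 6.
(r4,c5): row 4 has {3,6}; column 5 has {1,2,3,5,6}, so it must be 4.
(r4,c6): row 4 has {3,4,6}; column 6 has {1,4,5}, so it must be 2.
(r5,c2): row 5 has {1,5}; column 2 has {2,3,6}, so it must be 4.
(r5,c3): row 5 has {1,4,5}; column 3 has {2,4,6}, so it must be 3.
(r5,c4): row 5 has {1,3,4,5}; column 4 has {3,4,5,6}, so it must be 2.
(r5,c6): row 5 has {1,2,3,4,5}; column 6 has {1,2,4,5}, so it must be 6.
(r6,c2): row 6 has {2,3,4,5,6}; column 2 has {2,3,4,6}, so it must be 1.
(r1,c4): row 1 has {2,4,6}; column 4 has {2,3,4,5,6}, so it must be 1.
(r1,c6): row 1 has {1,2,4,6}; column 6 has {1,2,4,5,6}, so it must be 3.
(r4,c2): row 4 has {2,3,4,6}; column 2 has {1,2,3,4,6}, so it must be 5.
(r4,c3): row 4 has {2,3,4,5,6}; column 3 has {2,3,4,6}, so it must be 1.
(r1,c3): row 1 has {1,2,3,4,6}; column 3 has {1,2,3,4,6}, so it must be 5.

4 2 5 1 6 3 / 2 3 6 4 5 1 / 1 6 2 5 3 4 / 3 5 1 6 4 2 / 5 4 3 2 1 6 / 6 1 4 3 2 5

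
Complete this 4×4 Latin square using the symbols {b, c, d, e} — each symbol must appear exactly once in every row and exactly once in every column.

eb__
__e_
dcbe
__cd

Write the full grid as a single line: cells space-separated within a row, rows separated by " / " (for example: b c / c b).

e b d c / c d e b / d c b e / b e c d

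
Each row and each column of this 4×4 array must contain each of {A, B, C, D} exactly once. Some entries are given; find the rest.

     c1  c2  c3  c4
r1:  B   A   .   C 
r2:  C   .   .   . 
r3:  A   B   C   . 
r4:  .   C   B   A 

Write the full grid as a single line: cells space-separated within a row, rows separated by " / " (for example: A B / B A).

B A D C / C D A B / A B C D / D C B A

row 1 has {A,B,C}; column 3 has {B,C} — only D is left for (r1,c3).
row 2 has {C}; column 2 has {A,B,C} — only D is left for (r2,c2).
row 2 has {C,D}; column 3 has {B,C,D} — only A is left for (r2,c3).
row 2 has {A,C,D}; column 4 has {A,C} — only B is left for (r2,c4).
row 3 has {A,B,C}; column 4 has {A,B,C} — only D is left for (r3,c4).
row 4 has {A,B,C}; column 1 has {A,B,C} — only D is left for (r4,c1).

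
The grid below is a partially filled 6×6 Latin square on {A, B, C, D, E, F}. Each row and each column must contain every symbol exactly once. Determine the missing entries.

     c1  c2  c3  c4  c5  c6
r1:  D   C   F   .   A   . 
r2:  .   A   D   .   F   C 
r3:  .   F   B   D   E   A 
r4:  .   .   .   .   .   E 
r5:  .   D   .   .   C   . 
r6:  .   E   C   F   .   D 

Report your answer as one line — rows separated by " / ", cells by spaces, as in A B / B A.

(r1,c6) = B
(r3,c1) = C
(r4,c2) = B
(r4,c3) = A
(r4,c4) = C
(r4,c5) = D
(r5,c3) = E
(r5,c6) = F
(r6,c5) = B
(r1,c4) = E
(r2,c4) = B
(r4,c1) = F
(r5,c4) = A
(r6,c1) = A
(r2,c1) = E
(r5,c1) = B

D C F E A B / E A D B F C / C F B D E A / F B A C D E / B D E A C F / A E C F B D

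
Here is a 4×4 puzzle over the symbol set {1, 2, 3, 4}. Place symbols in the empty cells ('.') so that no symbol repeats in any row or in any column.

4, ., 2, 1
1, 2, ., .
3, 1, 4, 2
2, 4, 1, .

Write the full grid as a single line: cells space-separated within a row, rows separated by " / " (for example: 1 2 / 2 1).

4 3 2 1 / 1 2 3 4 / 3 1 4 2 / 2 4 1 3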